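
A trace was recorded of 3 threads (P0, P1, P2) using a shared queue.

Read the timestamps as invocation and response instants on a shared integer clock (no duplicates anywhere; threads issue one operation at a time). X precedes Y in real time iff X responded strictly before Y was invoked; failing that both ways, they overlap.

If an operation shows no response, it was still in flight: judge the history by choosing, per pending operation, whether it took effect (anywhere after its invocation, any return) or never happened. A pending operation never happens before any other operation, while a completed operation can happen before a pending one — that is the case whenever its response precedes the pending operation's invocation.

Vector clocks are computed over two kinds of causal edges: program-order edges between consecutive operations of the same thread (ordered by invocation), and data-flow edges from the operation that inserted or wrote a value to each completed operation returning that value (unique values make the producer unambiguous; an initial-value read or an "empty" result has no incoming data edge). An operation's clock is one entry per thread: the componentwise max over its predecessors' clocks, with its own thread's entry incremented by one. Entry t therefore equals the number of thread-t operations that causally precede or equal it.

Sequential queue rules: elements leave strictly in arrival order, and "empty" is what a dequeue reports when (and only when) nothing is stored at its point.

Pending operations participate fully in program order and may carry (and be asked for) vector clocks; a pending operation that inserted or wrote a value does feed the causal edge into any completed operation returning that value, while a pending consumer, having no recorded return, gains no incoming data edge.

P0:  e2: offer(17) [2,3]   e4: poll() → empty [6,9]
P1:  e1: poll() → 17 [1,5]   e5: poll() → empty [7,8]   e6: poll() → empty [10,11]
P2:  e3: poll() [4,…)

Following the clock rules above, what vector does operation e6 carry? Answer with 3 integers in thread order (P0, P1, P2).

VC(e3, invoked at 4): no causal predecessors; +1 on P2 → (0, 0, 1)
VC(e2, invoked at 2): no causal predecessors; +1 on P0 → (1, 0, 0)
merge at e1 (invoked 1): VC(e2)=(1, 0, 0), own-thread bump on P1 → (1, 1, 0)
merge at e4 (invoked 6): VC(e2)=(1, 0, 0), own-thread bump on P0 → (2, 0, 0)
merge at e5 (invoked 7): VC(e1)=(1, 1, 0), own-thread bump on P1 → (1, 2, 0)
merge at e6 (invoked 10): VC(e5)=(1, 2, 0), own-thread bump on P1 → (1, 3, 0)
target: VC(e6) = (1, 3, 0)

(1, 3, 0)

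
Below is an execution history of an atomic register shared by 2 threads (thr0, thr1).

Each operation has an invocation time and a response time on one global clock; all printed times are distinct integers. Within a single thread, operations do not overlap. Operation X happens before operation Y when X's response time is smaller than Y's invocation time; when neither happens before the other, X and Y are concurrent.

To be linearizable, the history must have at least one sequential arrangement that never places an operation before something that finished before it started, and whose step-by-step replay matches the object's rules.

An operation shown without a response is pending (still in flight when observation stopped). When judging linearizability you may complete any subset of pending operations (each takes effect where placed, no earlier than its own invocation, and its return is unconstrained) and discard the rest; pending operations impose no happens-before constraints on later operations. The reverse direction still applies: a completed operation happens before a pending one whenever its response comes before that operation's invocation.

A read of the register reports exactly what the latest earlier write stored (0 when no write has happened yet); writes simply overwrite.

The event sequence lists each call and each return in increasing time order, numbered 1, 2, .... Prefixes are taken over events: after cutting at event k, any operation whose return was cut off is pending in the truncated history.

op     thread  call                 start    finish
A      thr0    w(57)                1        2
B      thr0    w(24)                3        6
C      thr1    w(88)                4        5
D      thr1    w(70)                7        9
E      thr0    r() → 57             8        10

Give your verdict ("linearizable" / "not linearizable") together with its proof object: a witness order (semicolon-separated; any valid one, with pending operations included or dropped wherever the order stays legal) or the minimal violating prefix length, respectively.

the violation lands at event 10, E's response at time 10: events 1..9 linearize, events 1..10 do not
the 5 completed operations admit 4 real-time orders; each fails the atomic register replay
e.g. A, B, C, D, E: illegal at step 5, since E r() → 57 cannot apply there
e.g. A, B, C, E, D: illegal at step 4, since E r() → 57 cannot apply there

not linearizable — minimal violating prefix: 10 events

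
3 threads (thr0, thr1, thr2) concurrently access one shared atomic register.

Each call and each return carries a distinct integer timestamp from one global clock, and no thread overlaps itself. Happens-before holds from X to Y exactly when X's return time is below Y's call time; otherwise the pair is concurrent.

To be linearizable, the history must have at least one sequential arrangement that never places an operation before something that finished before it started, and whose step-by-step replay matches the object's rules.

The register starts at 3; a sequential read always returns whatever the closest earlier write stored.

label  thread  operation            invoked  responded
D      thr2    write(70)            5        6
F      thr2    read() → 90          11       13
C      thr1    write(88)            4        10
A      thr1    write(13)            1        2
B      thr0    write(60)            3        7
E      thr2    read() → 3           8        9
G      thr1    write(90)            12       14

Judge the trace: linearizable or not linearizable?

prefix check: 1..8 passes, 1..9 fails once E's time-9 response joins
real-time-consistent orders of the 4 completed operations: 2 — all fail the atomic register replay
completion choices over the 1 pending operation (C) were checked; none helps
one such order, A, B, D, E (pending dropped), breaks at step 4 where E read() → 3 is illegal
one such order, A, D, B, E (pending dropped), breaks at step 4 where E read() → 3 is illegal

not linearizable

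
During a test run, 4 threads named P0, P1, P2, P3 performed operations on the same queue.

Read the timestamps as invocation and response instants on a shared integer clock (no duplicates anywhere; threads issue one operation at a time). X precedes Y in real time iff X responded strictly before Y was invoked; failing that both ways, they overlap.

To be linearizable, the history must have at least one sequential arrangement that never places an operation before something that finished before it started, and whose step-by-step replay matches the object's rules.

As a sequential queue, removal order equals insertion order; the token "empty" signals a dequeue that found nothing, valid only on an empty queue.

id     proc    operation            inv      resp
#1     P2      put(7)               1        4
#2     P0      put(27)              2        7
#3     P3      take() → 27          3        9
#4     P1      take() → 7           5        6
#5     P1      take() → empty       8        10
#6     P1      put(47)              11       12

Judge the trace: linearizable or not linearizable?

one valid linearization: #1, #2, #4, #3, #5, #6
step 1: #1 put(7) — queue <7>
step 2: #2 put(27) — queue <7,27>
step 3: #4 take() → 7 — queue <27>
step 4: #3 take() → 27 — queue <>
step 5: #5 take() → empty — queue <>
step 6: #6 put(47) — queue <47>

linearizable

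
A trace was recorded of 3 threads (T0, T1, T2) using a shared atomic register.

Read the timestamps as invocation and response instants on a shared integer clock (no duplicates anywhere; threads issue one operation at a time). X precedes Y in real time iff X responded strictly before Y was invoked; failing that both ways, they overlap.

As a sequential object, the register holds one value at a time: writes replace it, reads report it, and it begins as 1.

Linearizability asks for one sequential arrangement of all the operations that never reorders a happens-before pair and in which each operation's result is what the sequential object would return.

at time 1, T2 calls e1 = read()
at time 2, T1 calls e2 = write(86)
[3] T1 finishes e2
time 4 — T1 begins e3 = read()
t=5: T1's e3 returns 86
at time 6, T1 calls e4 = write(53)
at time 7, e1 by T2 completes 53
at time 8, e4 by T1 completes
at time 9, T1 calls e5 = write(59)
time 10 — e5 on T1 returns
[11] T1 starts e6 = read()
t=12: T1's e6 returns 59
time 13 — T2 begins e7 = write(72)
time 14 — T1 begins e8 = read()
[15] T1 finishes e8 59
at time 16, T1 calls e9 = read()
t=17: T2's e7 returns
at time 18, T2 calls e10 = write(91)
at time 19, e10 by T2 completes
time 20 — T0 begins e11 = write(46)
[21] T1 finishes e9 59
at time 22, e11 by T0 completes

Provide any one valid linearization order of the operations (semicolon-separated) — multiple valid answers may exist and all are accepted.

after step 1 (e2 write(86)): value 86
after step 2 (e3 read() → 86): value 86
after step 3 (e4 write(53)): value 53
after step 4 (e1 read() → 53): value 53
after step 5 (e5 write(59)): value 59
after step 6 (e6 read() → 59): value 59
after step 7 (e8 read() → 59): value 59
after step 8 (e9 read() → 59): value 59
after step 9 (e7 write(72)): value 72
after step 10 (e10 write(91)): value 91
after step 11 (e11 write(46)): value 46

e2; e3; e4; e1; e5; e6; e8; e9; e7; e10; e11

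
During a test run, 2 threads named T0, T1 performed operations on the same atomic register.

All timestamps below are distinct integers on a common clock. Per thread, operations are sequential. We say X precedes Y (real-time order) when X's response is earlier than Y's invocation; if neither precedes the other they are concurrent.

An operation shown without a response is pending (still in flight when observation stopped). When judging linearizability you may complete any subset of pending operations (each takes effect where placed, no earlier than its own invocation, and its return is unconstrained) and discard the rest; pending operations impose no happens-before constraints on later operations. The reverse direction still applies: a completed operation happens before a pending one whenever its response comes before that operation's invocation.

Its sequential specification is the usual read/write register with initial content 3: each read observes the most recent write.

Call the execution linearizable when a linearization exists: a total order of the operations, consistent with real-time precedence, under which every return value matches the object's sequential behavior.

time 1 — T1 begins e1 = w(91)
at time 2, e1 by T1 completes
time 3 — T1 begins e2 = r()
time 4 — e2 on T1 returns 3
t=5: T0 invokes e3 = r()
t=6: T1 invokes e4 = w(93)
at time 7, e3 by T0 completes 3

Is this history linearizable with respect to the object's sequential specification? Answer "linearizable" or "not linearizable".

not linearizable

prefix check: 1..3 passes, 1..4 fails once e2's time-4 response joins
exhaustive check: the 2 completed atomic register ops admit one real-time order; illegal
one such order, e1, e2, breaks at step 2 where e2 r() → 3 is illegal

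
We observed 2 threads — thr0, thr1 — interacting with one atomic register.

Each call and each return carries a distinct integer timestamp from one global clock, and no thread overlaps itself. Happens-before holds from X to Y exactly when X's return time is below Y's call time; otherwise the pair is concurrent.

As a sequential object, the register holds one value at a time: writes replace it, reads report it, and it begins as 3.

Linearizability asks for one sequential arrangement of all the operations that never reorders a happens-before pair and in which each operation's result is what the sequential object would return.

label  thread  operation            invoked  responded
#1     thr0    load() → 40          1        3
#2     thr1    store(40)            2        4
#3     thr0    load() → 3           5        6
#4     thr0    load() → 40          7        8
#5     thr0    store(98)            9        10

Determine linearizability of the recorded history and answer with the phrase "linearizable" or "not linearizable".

cut after 5 events: linearizable; cut after 6 events (#3 responds, time 6): not linearizable
the 3 completed operations admit 2 real-time orders; each fails the atomic register replay
one such order, #1, #2, #3, breaks at step 1 where #1 load() → 40 is illegal
one such order, #2, #1, #3, breaks at step 3 where #3 load() → 3 is illegal

not linearizable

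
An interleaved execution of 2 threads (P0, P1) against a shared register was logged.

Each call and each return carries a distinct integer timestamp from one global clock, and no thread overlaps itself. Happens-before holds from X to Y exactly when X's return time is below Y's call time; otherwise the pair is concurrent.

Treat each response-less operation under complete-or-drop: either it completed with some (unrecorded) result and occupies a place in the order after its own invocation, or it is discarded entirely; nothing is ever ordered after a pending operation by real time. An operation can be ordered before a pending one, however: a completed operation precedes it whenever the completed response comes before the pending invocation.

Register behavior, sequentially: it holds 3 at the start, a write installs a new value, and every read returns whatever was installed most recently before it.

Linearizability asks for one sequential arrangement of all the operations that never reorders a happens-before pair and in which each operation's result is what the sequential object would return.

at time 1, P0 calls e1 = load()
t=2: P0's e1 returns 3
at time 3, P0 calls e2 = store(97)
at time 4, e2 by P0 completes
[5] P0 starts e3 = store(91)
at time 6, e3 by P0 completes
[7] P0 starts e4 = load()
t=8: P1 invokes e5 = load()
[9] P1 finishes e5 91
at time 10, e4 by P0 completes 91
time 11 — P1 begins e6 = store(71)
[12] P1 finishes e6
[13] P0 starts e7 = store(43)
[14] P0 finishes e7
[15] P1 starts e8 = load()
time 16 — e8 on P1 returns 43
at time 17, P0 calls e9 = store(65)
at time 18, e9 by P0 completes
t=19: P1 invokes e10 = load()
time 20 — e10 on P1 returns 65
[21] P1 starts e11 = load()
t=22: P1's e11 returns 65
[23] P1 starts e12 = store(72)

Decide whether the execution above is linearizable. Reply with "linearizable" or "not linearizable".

linearizable

a witness: e1, e2, e3, e4, e5, e6, e7, e8, e9, e10, e11
1. e1 load() → 3, leaving value 3
2. e2 store(97), leaving value 97
3. e3 store(91), leaving value 91
4. e4 load() → 91, leaving value 91
5. e5 load() → 91, leaving value 91
6. e6 store(71), leaving value 71
7. e7 store(43), leaving value 43
8. e8 load() → 43, leaving value 43
9. e9 store(65), leaving value 65
10. e10 load() → 65, leaving value 65
11. e11 load() → 65, leaving value 65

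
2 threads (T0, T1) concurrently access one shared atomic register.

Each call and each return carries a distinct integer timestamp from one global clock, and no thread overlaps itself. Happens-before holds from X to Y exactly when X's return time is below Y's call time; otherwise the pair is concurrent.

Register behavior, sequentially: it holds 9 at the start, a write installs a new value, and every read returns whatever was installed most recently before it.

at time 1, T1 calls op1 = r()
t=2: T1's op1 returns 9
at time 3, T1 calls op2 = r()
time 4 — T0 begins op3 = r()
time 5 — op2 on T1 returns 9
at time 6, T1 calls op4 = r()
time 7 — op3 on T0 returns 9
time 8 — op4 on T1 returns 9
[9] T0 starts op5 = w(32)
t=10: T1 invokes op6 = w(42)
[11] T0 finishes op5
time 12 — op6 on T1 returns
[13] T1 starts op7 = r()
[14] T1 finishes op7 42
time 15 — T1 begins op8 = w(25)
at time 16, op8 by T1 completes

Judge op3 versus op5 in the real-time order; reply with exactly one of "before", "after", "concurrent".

before

op3 spans [4,7], op5 spans [9,11]
resp(op3)=7 < inv(op5)=9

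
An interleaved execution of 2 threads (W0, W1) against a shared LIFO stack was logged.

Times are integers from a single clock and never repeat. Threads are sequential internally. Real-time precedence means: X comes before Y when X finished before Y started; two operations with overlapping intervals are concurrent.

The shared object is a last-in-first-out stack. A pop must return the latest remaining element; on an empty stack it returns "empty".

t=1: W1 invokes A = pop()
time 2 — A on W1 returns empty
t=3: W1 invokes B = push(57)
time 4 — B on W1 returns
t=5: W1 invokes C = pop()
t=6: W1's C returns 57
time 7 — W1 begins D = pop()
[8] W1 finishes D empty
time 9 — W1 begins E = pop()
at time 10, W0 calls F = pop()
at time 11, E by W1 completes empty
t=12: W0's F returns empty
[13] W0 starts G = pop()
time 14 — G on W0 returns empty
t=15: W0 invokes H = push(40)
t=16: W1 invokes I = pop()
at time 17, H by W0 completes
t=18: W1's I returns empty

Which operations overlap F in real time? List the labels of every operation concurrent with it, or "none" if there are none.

E

overlap test against F [10,12]: concurrent iff the interval meets 10..12
A [1,2]: before
B [3,4]: before
C [5,6]: before
D [7,8]: before
E [9,11]: concurrent
G [13,14]: after
H [15,17]: after
I [16,18]: after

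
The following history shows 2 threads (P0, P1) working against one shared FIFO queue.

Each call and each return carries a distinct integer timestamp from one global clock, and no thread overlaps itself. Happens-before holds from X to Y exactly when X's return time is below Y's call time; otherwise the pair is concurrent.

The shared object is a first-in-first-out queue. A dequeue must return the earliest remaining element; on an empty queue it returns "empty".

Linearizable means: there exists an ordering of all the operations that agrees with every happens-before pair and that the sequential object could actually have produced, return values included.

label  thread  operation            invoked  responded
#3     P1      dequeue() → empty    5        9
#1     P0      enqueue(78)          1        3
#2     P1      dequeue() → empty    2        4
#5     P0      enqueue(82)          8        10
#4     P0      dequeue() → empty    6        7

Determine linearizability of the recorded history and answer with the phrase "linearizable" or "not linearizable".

not linearizable

through event 8 a valid linearization exists; event 9 (#3 responding at time 9) ends that
4 orders of the 4 completed FIFO queue ops respect real time; none is legal
including or dropping the 1 pending operation (#5) in any combination fails
e.g. #1, #2, #3, #4 (pending dropped): illegal at step 2, since #2 dequeue() → empty cannot apply there
e.g. #1, #2, #4, #3 (pending dropped): illegal at step 2, since #2 dequeue() → empty cannot apply there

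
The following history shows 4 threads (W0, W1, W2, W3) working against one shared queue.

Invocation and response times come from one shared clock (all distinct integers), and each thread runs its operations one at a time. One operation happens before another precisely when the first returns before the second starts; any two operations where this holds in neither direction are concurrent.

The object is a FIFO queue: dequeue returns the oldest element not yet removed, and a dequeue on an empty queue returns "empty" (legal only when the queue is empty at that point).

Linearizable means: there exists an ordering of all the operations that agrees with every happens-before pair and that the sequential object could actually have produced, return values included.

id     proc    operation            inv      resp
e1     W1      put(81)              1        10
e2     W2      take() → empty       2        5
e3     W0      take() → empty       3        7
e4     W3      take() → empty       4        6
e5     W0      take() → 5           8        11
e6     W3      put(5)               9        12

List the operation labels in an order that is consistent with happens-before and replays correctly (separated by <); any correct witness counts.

e2 < e3 < e4 < e6 < e1 < e5

1. e2 take() → empty, leaving queue <>
2. e3 take() → empty, leaving queue <>
3. e4 take() → empty, leaving queue <>
4. e6 put(5), leaving queue <5>
5. e1 put(81), leaving queue <5,81>
6. e5 take() → 5, leaving queue <81>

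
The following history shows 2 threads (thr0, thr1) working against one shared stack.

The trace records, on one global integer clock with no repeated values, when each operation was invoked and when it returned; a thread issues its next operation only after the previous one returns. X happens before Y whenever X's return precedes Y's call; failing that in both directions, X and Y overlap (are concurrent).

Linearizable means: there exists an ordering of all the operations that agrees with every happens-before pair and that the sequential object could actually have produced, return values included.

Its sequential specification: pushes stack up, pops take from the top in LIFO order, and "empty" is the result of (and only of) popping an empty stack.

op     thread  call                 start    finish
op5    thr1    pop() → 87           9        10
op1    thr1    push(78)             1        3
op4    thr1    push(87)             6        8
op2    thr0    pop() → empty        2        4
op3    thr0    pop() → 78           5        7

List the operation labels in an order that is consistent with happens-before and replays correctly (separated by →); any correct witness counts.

step 1: op2 pop() → empty — stack <>
step 2: op1 push(78) — stack <78>
step 3: op3 pop() → 78 — stack <>
step 4: op4 push(87) — stack <87>
step 5: op5 pop() → 87 — stack <>

op2 → op1 → op3 → op4 → op5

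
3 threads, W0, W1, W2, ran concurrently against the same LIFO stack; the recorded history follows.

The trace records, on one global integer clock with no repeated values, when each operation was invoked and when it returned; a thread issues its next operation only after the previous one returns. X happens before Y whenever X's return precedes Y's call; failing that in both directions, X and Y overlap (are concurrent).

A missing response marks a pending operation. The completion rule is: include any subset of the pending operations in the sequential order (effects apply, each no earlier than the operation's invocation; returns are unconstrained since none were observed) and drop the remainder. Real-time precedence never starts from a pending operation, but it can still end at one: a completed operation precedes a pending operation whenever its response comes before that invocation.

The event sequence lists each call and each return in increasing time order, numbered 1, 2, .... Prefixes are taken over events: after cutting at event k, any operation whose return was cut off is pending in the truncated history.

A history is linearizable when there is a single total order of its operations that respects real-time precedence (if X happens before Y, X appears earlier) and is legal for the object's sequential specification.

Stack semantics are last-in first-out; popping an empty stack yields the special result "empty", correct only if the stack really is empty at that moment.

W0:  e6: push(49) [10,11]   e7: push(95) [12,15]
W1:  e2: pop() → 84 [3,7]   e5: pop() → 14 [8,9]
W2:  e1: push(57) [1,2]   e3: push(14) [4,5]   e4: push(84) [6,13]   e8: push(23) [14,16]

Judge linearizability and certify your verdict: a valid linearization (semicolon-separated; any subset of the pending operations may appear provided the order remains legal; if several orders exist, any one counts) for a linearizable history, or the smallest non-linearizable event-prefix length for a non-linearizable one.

after step 1 (e1 push(57)): stack <57>
after step 2 (e3 push(14)): stack <57,14>
after step 3 (e4 push(84)): stack <57,14,84>
after step 4 (e2 pop() → 84): stack <57,14>
after step 5 (e5 pop() → 14): stack <57>
after step 6 (e6 push(49)): stack <57,49>
after step 7 (e7 push(95)): stack <57,49,95>
after step 8 (e8 push(23)): stack <57,49,95,23>

linearizable — witness: e1; e3; e4; e2; e5; e6; e7; e8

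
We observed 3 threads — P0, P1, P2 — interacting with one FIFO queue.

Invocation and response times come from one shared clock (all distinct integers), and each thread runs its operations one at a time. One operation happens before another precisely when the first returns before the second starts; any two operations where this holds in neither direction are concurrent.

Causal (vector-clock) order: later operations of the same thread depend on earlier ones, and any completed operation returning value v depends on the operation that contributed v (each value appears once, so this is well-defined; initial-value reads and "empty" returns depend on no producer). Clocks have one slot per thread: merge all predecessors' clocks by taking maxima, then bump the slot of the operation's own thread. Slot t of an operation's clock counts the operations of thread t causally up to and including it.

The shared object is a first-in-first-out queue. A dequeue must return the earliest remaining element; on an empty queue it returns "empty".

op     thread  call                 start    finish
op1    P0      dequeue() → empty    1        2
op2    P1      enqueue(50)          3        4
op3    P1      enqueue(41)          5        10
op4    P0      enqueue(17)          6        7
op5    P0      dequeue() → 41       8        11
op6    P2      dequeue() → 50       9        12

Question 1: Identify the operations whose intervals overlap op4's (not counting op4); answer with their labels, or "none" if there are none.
op3

concurrent with op4 ([6,7]): every op whose interval crosses 6..7
op1 [1,2]: before
op2 [3,4]: before
op3 [5,10]: concurrent
op5 [8,11]: after
op6 [9,12]: after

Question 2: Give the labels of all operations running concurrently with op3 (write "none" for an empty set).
op4, op5, op6

overlap test against op3 [5,10]: concurrent iff the interval meets 5..10
op1 [1,2]: before
op2 [3,4]: before
op4 [6,7]: concurrent
op5 [8,11]: concurrent
op6 [9,12]: concurrent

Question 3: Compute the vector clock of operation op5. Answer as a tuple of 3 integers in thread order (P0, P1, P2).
(3, 2, 0)

VC(op2, invoked at 3): no causal predecessors; +1 on P1 → (0, 1, 0)
VC(op1, invoked at 1): no causal predecessors; +1 on P0 → (1, 0, 0)
merge at op6 (invoked 9): VC(op2)=(0, 1, 0), own-thread bump on P2 → (0, 1, 1)
merge at op3 (invoked 5): VC(op2)=(0, 1, 0), own-thread bump on P1 → (0, 2, 0)
merge at op4 (invoked 6): VC(op1)=(1, 0, 0), own-thread bump on P0 → (2, 0, 0)
merge at op5 (invoked 8): VC(op3)=(0, 2, 0), VC(op4)=(2, 0, 0), own-thread bump on P0 → (3, 2, 0)
target: VC(op5) = (3, 2, 0)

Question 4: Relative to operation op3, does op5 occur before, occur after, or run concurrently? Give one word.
concurrent

op5 spans [8,11], op3 spans [5,10]
the intervals overlap in both directions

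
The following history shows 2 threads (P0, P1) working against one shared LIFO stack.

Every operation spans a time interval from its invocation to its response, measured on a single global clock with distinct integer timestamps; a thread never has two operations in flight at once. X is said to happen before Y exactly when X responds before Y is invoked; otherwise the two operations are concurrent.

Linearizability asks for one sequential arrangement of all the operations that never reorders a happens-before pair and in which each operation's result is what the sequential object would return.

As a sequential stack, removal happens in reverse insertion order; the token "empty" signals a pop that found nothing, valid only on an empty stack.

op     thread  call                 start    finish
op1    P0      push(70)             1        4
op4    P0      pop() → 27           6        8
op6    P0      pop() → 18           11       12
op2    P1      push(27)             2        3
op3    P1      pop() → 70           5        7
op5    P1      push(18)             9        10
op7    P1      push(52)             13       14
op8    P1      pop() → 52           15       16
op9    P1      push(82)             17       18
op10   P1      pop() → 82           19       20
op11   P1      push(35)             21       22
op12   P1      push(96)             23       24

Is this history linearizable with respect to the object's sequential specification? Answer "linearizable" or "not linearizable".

one valid linearization: op1, op2, op4, op3, op5, op6, op7, op8, op9, op10, op11, op12
after step 1 (op1 push(70)): stack <70>
after step 2 (op2 push(27)): stack <70,27>
after step 3 (op4 pop() → 27): stack <70>
after step 4 (op3 pop() → 70): stack <>
after step 5 (op5 push(18)): stack <18>
after step 6 (op6 pop() → 18): stack <>
after step 7 (op7 push(52)): stack <52>
after step 8 (op8 pop() → 52): stack <>
after step 9 (op9 push(82)): stack <82>
after step 10 (op10 pop() → 82): stack <>
after step 11 (op11 push(35)): stack <35>
after step 12 (op12 push(96)): stack <35,96>

linearizable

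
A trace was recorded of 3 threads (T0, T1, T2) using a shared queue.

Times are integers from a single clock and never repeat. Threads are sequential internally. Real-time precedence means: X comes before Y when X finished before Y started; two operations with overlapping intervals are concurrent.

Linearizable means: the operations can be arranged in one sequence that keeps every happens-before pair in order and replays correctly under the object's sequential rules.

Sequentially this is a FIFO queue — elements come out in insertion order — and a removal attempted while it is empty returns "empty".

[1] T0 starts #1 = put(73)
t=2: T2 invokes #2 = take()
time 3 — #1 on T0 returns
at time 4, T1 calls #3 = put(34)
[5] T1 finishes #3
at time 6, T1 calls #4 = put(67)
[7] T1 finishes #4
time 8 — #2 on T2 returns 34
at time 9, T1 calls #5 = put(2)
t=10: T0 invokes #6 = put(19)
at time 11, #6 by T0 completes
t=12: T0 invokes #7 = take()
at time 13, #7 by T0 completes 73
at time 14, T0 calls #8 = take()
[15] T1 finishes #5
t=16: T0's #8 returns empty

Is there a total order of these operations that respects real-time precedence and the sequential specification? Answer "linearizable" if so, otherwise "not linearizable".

not linearizable

events 1..7 are fine; event 8 — the response of #2 at time 8 — makes the prefix non-linearizable
checked exhaustively: 4 real-time-consistent orders of 4 completed operations, zero legal queue replays
e.g. #1, #2, #3, #4: illegal at step 2, since #2 take() → 34 cannot apply there
e.g. #1, #3, #2, #4: illegal at step 3, since #2 take() → 34 cannot apply there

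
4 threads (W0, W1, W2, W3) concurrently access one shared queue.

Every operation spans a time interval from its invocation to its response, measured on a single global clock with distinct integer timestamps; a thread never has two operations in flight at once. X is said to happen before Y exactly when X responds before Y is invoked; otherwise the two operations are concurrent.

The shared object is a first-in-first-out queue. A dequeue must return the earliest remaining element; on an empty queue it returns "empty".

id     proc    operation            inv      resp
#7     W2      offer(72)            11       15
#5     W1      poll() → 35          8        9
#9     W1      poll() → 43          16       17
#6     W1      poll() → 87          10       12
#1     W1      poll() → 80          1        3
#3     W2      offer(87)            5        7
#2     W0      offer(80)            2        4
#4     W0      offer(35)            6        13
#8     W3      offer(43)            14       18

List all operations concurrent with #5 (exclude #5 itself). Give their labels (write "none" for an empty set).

#4

concurrent with #5 ([8,9]): every op whose interval crosses 8..9
#1 [1,3]: before
#2 [2,4]: before
#3 [5,7]: before
#4 [6,13]: concurrent
#6 [10,12]: after
#7 [11,15]: after
#8 [14,18]: after
#9 [16,17]: after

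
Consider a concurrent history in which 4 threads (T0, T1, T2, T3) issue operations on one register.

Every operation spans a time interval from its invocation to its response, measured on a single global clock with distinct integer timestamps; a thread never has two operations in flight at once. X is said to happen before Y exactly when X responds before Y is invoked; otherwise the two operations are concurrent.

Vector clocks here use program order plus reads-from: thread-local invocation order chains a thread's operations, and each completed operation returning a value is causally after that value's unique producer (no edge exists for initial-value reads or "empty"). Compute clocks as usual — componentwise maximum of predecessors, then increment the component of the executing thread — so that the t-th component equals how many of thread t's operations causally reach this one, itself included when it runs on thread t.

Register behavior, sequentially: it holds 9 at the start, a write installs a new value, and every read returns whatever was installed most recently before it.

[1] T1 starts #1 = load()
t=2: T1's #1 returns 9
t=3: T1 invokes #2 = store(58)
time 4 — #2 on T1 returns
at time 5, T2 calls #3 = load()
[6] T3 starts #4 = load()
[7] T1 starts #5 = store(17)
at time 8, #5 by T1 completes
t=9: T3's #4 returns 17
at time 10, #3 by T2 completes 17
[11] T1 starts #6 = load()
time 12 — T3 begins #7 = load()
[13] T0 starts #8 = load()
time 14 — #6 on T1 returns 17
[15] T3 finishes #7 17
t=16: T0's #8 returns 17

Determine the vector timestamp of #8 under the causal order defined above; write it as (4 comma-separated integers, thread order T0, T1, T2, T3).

(1, 3, 0, 0)

invoked at 1, #1 has no predecessors; its own T1 bump gives (0, 1, 0, 0)
#2 (invocation 3): componentwise max over VC(#1)=(0, 1, 0, 0), +1 at T1, giving (0, 2, 0, 0)
#5 (invocation 7): componentwise max over VC(#2)=(0, 2, 0, 0), +1 at T1, giving (0, 3, 0, 0)
#4 (invocation 6): componentwise max over VC(#5)=(0, 3, 0, 0), +1 at T3, giving (0, 3, 0, 1)
#3 (invocation 5): componentwise max over VC(#5)=(0, 3, 0, 0), +1 at T2, giving (0, 3, 1, 0)
#6 (invocation 11): componentwise max over VC(#5)=(0, 3, 0, 0), +1 at T1, giving (0, 4, 0, 0)
#8 (invocation 13): componentwise max over VC(#5)=(0, 3, 0, 0), +1 at T0, giving (1, 3, 0, 0)
#7 (invocation 12): componentwise max over VC(#4)=(0, 3, 0, 1), VC(#5)=(0, 3, 0, 0), +1 at T3, giving (0, 3, 0, 2)
target: VC(#8) = (1, 3, 0, 0)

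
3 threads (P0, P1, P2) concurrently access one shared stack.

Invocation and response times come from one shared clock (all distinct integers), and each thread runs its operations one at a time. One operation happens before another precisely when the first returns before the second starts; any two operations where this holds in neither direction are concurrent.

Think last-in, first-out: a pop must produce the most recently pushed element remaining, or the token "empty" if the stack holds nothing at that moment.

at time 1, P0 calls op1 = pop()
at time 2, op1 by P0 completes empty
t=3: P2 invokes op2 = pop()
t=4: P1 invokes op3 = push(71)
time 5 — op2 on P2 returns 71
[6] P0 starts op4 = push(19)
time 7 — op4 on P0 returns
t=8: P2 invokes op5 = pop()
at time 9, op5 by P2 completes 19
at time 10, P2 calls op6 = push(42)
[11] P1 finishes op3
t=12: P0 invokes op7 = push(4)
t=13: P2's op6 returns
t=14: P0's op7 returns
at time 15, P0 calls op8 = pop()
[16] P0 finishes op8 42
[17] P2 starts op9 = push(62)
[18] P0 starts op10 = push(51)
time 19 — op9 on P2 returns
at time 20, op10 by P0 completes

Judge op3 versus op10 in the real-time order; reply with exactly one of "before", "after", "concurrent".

before

op3 spans [4,11], op10 spans [18,20]
resp(op3)=11 < inv(op10)=18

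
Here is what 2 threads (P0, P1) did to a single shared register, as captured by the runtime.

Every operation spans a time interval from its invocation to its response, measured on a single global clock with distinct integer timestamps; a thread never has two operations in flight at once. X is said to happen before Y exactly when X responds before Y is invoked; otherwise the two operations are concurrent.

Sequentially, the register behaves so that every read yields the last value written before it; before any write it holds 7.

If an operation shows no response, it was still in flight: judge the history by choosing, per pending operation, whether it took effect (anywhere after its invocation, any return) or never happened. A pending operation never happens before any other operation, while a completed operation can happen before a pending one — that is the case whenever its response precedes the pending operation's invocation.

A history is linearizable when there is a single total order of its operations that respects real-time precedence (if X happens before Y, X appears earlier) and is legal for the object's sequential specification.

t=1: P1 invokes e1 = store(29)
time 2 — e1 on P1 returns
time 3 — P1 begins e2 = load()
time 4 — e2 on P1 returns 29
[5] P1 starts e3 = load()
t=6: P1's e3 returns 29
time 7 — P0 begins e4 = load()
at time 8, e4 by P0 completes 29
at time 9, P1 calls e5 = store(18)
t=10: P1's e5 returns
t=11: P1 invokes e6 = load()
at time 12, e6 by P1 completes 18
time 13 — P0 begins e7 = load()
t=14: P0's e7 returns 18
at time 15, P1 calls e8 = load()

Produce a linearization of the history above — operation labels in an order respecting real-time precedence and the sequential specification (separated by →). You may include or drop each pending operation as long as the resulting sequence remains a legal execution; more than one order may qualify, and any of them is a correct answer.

e1 → e2 → e3 → e4 → e5 → e6 → e7

1. e1 store(29), leaving value 29
2. e2 load() → 29, leaving value 29
3. e3 load() → 29, leaving value 29
4. e4 load() → 29, leaving value 29
5. e5 store(18), leaving value 18
6. e6 load() → 18, leaving value 18
7. e7 load() → 18, leaving value 18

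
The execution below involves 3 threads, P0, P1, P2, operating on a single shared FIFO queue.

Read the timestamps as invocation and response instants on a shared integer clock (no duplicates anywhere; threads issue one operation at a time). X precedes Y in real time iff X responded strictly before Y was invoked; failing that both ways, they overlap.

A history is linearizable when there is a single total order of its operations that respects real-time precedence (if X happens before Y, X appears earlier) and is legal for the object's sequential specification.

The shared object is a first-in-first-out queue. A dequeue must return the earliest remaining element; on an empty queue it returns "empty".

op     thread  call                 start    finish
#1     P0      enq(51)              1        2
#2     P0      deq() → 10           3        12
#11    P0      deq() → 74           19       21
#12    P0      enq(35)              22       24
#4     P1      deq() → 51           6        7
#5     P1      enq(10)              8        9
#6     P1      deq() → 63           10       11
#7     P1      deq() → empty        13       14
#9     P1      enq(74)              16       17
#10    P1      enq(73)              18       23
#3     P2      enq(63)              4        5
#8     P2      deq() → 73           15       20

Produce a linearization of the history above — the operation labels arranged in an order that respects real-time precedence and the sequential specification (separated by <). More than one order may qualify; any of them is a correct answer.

step 1: #1 enq(51) — queue <51>
step 2: #3 enq(63) — queue <51,63>
step 3: #4 deq() → 51 — queue <63>
step 4: #5 enq(10) — queue <63,10>
step 5: #6 deq() → 63 — queue <10>
step 6: #2 deq() → 10 — queue <>
step 7: #7 deq() → empty — queue <>
step 8: #9 enq(74) — queue <74>
step 9: #10 enq(73) — queue <74,73>
step 10: #11 deq() → 74 — queue <73>
step 11: #8 deq() → 73 — queue <>
step 12: #12 enq(35) — queue <35>

#1 < #3 < #4 < #5 < #6 < #2 < #7 < #9 < #10 < #11 < #8 < #12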